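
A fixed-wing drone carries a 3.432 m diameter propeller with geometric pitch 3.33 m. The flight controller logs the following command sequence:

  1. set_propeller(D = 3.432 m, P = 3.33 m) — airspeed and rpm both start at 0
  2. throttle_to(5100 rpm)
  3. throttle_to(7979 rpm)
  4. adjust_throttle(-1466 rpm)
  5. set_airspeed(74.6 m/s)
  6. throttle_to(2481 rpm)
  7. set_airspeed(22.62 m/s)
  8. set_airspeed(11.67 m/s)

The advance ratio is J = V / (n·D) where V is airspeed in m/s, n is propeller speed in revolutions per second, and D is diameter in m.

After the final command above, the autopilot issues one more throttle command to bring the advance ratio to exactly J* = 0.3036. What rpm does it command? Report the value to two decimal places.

set_propeller: D = 3.432 m, P = 3.33 m (p = P/D = 0.970280); state ← (V=0, rpm=0)
throttle_to(5100): rpm ← 5100
throttle_to(7979): rpm ← 7979
adjust_throttle(-1466): rpm ← 7979 -1466 = 6513
set_airspeed(74.6): V ← 74.6 m/s
throttle_to(2481): rpm ← 2481
set_airspeed(22.62): V ← 22.62 m/s
set_airspeed(11.67): V ← 11.67 m/s
final state: V = 11.67 m/s, rpm = 2481 → n = rpm/60 = 41.350000 rev/s
target J* = 0.3036; solve J* = V/(n·D) for n: n = V/(J*·D) = 11.67/(0.3036 × 3.432) = 11.200098 rev/s
rpm = 60·n = 672.005860

rpm = 672.01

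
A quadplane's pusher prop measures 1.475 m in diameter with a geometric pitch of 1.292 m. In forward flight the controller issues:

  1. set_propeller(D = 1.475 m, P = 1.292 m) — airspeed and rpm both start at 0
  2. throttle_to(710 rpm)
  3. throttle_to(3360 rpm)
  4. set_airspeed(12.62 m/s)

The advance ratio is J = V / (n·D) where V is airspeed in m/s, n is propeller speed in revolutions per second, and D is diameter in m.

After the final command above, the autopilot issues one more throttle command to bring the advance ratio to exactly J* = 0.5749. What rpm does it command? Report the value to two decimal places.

set_propeller: D = 1.475 m, P = 1.292 m (p = P/D = 0.875932); state ← (V=0, rpm=0)
throttle_to(710): rpm ← 710
throttle_to(3360): rpm ← 3360
set_airspeed(12.62): V ← 12.62 m/s
final state: V = 12.62 m/s, rpm = 3360 → n = rpm/60 = 56.000000 rev/s
target J* = 0.5749; solve J* = V/(n·D) for n: n = V/(J*·D) = 12.62/(0.5749 × 1.475) = 14.882470 rev/s
rpm = 60·n = 892.948221

rpm = 892.95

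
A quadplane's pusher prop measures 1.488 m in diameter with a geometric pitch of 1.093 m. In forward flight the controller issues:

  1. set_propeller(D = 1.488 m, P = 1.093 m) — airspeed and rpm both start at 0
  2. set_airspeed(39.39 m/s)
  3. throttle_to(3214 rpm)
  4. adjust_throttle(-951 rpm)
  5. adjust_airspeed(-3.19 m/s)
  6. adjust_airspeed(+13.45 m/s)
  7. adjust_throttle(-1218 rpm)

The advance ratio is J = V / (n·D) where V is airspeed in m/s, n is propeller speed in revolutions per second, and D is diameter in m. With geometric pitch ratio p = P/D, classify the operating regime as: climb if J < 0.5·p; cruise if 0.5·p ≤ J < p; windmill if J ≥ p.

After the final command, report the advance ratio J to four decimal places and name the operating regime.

J = 1.9158, regime = windmill

set_propeller: D = 1.488 m, P = 1.093 m (p = P/D = 0.734543); state ← (V=0, rpm=0)
set_airspeed(39.39): V ← 39.39 m/s
throttle_to(3214): rpm ← 3214
adjust_throttle(-951): rpm ← 3214 -951 = 2263
adjust_airspeed(-3.19): V ← 39.39 -3.19 = 36.2 m/s
adjust_airspeed(+13.45): V ← 36.2 +13.45 = 49.65 m/s
adjust_throttle(-1218): rpm ← 2263 -1218 = 1045
final state: V = 49.65 m/s, rpm = 1045 → n = rpm/60 = 17.416667 rev/s
J = V / (n·D) = 49.65 / (17.416667 × 1.488) = 1.915805
regime bands: climb J<0.3673 | cruise [0.3673, 0.7345) | windmill J≥0.7345
J = 1.9158 → windmill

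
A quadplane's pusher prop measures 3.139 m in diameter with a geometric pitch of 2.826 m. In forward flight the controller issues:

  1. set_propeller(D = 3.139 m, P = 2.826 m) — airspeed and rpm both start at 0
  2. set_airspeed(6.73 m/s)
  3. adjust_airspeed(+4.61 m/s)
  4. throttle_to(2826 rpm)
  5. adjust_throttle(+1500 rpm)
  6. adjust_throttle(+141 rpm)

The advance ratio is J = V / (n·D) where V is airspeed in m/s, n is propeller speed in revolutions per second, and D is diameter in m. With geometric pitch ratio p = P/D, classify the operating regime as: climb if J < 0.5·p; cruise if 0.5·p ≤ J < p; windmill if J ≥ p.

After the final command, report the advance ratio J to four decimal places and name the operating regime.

J = 0.0485, regime = climb

set_propeller: D = 3.139 m, P = 2.826 m (p = P/D = 0.900287); state ← (V=0, rpm=0)
set_airspeed(6.73): V ← 6.73 m/s
adjust_airspeed(+4.61): V ← 6.73 +4.61 = 11.34 m/s
throttle_to(2826): rpm ← 2826
adjust_throttle(+1500): rpm ← 2826 +1500 = 4326
adjust_throttle(+141): rpm ← 4326 +141 = 4467
final state: V = 11.34 m/s, rpm = 4467 → n = rpm/60 = 74.450000 rev/s
J = V / (n·D) = 11.34 / (74.450000 × 3.139) = 0.048524
regime bands: climb J<0.4501 | cruise [0.4501, 0.9003) | windmill J≥0.9003
J = 0.0485 → climb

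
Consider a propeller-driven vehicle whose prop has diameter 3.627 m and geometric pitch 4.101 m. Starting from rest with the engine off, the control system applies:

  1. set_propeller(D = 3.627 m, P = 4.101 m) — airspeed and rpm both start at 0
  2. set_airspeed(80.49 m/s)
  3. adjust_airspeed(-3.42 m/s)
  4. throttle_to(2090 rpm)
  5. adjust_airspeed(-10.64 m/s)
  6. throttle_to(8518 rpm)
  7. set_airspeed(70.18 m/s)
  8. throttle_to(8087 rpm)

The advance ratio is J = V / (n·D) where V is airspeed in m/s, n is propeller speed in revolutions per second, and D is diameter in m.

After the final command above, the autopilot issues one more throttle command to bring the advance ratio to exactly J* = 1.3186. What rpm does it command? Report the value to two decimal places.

rpm = 880.45

set_propeller: D = 3.627 m, P = 4.101 m (p = P/D = 1.130687); state ← (V=0, rpm=0)
set_airspeed(80.49): V ← 80.49 m/s
adjust_airspeed(-3.42): V ← 80.49 -3.42 = 77.07 m/s
throttle_to(2090): rpm ← 2090
adjust_airspeed(-10.64): V ← 77.07 -10.64 = 66.43 m/s
throttle_to(8518): rpm ← 8518
set_airspeed(70.18): V ← 70.18 m/s
throttle_to(8087): rpm ← 8087
final state: V = 70.18 m/s, rpm = 8087 → n = rpm/60 = 134.783333 rev/s
target J* = 1.3186; solve J* = V/(n·D) for n: n = V/(J*·D) = 70.18/(1.3186 × 3.627) = 14.674143 rev/s
rpm = 60·n = 880.448560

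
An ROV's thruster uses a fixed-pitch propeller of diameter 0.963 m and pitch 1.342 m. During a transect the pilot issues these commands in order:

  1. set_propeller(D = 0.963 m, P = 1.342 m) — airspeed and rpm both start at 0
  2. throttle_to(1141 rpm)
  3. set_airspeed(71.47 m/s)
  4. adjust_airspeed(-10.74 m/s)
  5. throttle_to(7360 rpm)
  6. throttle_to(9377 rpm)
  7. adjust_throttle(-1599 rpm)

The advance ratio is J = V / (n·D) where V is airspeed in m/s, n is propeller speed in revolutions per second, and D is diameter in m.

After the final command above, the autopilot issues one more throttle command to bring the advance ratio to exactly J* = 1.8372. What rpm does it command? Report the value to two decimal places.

rpm = 2059.55

set_propeller: D = 0.963 m, P = 1.342 m (p = P/D = 1.393562); state ← (V=0, rpm=0)
throttle_to(1141): rpm ← 1141
set_airspeed(71.47): V ← 71.47 m/s
adjust_airspeed(-10.74): V ← 71.47 -10.74 = 60.73 m/s
throttle_to(7360): rpm ← 7360
throttle_to(9377): rpm ← 9377
adjust_throttle(-1599): rpm ← 9377 -1599 = 7778
final state: V = 60.73 m/s, rpm = 7778 → n = rpm/60 = 129.633333 rev/s
target J* = 1.8372; solve J* = V/(n·D) for n: n = V/(J*·D) = 60.73/(1.8372 × 0.963) = 34.325791 rev/s
rpm = 60·n = 2059.547476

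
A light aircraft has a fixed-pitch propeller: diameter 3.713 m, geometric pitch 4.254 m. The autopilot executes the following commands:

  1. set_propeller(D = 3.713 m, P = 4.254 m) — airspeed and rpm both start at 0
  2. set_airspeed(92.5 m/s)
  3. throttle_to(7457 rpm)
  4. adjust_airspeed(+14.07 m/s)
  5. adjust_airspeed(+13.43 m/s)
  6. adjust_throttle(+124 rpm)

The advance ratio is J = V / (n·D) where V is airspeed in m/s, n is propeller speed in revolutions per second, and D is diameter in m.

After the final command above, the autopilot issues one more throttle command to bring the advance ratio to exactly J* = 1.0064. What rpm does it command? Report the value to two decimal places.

rpm = 1926.80

set_propeller: D = 3.713 m, P = 4.254 m (p = P/D = 1.145704); state ← (V=0, rpm=0)
set_airspeed(92.5): V ← 92.5 m/s
throttle_to(7457): rpm ← 7457
adjust_airspeed(+14.07): V ← 92.5 +14.07 = 106.57 m/s
adjust_airspeed(+13.43): V ← 106.57 +13.43 = 120 m/s
adjust_throttle(+124): rpm ← 7457 +124 = 7581
final state: V = 120 m/s, rpm = 7581 → n = rpm/60 = 126.350000 rev/s
target J* = 1.0064; solve J* = V/(n·D) for n: n = V/(J*·D) = 120/(1.0064 × 3.713) = 32.113354 rev/s
rpm = 60·n = 1926.801249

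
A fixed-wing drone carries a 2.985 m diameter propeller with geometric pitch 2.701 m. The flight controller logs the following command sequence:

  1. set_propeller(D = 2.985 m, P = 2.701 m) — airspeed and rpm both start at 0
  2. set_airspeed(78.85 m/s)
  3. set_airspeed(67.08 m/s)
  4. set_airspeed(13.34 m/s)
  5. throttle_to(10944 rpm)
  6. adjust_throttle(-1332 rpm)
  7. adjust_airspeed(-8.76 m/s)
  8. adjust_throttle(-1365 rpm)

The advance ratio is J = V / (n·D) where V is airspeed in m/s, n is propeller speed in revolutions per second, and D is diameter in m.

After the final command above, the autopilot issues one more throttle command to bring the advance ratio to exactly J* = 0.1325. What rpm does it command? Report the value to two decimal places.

set_propeller: D = 2.985 m, P = 2.701 m (p = P/D = 0.904858); state ← (V=0, rpm=0)
set_airspeed(78.85): V ← 78.85 m/s
set_airspeed(67.08): V ← 67.08 m/s
set_airspeed(13.34): V ← 13.34 m/s
throttle_to(10944): rpm ← 10944
adjust_throttle(-1332): rpm ← 10944 -1332 = 9612
adjust_airspeed(-8.76): V ← 13.34 -8.76 = 4.58 m/s
adjust_throttle(-1365): rpm ← 9612 -1365 = 8247
final state: V = 4.58 m/s, rpm = 8247 → n = rpm/60 = 137.450000 rev/s
target J* = 0.1325; solve J* = V/(n·D) for n: n = V/(J*·D) = 4.58/(0.1325 × 2.985) = 11.579912 rev/s
rpm = 60·n = 694.794728

rpm = 694.79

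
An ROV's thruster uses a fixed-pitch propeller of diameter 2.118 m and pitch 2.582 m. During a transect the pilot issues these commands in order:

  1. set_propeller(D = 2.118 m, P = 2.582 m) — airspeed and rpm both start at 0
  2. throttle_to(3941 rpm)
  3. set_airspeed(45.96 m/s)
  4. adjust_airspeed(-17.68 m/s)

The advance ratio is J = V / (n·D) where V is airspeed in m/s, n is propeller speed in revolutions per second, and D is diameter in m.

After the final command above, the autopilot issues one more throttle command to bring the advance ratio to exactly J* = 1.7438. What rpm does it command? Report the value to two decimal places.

set_propeller: D = 2.118 m, P = 2.582 m (p = P/D = 1.219075); state ← (V=0, rpm=0)
throttle_to(3941): rpm ← 3941
set_airspeed(45.96): V ← 45.96 m/s
adjust_airspeed(-17.68): V ← 45.96 -17.68 = 28.28 m/s
final state: V = 28.28 m/s, rpm = 3941 → n = rpm/60 = 65.683333 rev/s
target J* = 1.7438; solve J* = V/(n·D) for n: n = V/(J*·D) = 28.28/(1.7438 × 2.118) = 7.656967 rev/s
rpm = 60·n = 459.418021

rpm = 459.42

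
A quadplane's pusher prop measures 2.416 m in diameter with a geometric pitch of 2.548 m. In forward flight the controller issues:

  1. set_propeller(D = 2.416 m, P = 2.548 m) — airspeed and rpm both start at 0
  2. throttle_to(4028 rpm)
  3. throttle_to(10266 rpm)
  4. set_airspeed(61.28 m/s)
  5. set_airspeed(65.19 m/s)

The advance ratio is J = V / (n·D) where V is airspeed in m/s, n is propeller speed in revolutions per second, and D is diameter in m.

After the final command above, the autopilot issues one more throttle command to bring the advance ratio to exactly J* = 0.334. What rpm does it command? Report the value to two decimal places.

rpm = 4847.18

set_propeller: D = 2.416 m, P = 2.548 m (p = P/D = 1.054636); state ← (V=0, rpm=0)
throttle_to(4028): rpm ← 4028
throttle_to(10266): rpm ← 10266
set_airspeed(61.28): V ← 61.28 m/s
set_airspeed(65.19): V ← 65.19 m/s
final state: V = 65.19 m/s, rpm = 10266 → n = rpm/60 = 171.100000 rev/s
target J* = 0.334; solve J* = V/(n·D) for n: n = V/(J*·D) = 65.19/(0.334 × 2.416) = 80.786275 rev/s
rpm = 60·n = 4847.176508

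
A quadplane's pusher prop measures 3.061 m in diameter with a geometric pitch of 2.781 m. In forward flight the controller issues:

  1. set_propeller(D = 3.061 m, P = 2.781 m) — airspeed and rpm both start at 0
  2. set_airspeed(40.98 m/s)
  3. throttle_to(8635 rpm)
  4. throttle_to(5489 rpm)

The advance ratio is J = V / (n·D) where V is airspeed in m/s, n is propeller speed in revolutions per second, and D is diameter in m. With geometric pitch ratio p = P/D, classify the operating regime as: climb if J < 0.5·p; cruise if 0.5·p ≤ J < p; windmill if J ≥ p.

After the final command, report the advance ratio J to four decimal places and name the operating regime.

J = 0.1463, regime = climb

set_propeller: D = 3.061 m, P = 2.781 m (p = P/D = 0.908527); state ← (V=0, rpm=0)
set_airspeed(40.98): V ← 40.98 m/s
throttle_to(8635): rpm ← 8635
throttle_to(5489): rpm ← 5489
final state: V = 40.98 m/s, rpm = 5489 → n = rpm/60 = 91.483333 rev/s
J = V / (n·D) = 40.98 / (91.483333 × 3.061) = 0.146341
regime bands: climb J<0.4543 | cruise [0.4543, 0.9085) | windmill J≥0.9085
J = 0.1463 → climb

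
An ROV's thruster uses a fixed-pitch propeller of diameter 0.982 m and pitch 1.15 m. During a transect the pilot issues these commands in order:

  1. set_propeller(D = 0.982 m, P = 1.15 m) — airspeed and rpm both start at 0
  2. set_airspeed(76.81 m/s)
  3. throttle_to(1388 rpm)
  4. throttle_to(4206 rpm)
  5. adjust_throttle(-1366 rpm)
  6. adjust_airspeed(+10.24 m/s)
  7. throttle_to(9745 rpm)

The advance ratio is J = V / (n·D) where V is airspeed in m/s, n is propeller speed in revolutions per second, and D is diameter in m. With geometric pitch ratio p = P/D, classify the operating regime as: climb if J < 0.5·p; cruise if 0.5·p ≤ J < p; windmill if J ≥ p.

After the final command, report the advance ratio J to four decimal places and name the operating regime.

set_propeller: D = 0.982 m, P = 1.15 m (p = P/D = 1.171079); state ← (V=0, rpm=0)
set_airspeed(76.81): V ← 76.81 m/s
throttle_to(1388): rpm ← 1388
throttle_to(4206): rpm ← 4206
adjust_throttle(-1366): rpm ← 4206 -1366 = 2840
adjust_airspeed(+10.24): V ← 76.81 +10.24 = 87.05 m/s
throttle_to(9745): rpm ← 9745
final state: V = 87.05 m/s, rpm = 9745 → n = rpm/60 = 162.416667 rev/s
J = V / (n·D) = 87.05 / (162.416667 × 0.982) = 0.545791
regime bands: climb J<0.5855 | cruise [0.5855, 1.1711) | windmill J≥1.1711
J = 0.5458 → climb

J = 0.5458, regime = climb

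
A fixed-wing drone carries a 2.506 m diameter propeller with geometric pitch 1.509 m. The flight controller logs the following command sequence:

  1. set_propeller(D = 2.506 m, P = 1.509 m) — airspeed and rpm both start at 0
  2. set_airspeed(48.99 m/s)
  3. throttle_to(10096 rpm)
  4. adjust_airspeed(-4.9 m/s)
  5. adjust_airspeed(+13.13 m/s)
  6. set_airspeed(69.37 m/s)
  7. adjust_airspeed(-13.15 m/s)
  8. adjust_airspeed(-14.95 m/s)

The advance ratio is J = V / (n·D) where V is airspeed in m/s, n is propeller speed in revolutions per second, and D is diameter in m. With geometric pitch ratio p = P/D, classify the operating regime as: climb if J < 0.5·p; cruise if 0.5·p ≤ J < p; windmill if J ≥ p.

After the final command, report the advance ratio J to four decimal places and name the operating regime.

set_propeller: D = 2.506 m, P = 1.509 m (p = P/D = 0.602155); state ← (V=0, rpm=0)
set_airspeed(48.99): V ← 48.99 m/s
throttle_to(10096): rpm ← 10096
adjust_airspeed(-4.9): V ← 48.99 -4.9 = 44.09 m/s
adjust_airspeed(+13.13): V ← 44.09 +13.13 = 57.22 m/s
set_airspeed(69.37): V ← 69.37 m/s
adjust_airspeed(-13.15): V ← 69.37 -13.15 = 56.22 m/s
adjust_airspeed(-14.95): V ← 56.22 -14.95 = 41.27 m/s
final state: V = 41.27 m/s, rpm = 10096 → n = rpm/60 = 168.266667 rev/s
J = V / (n·D) = 41.27 / (168.266667 × 2.506) = 0.097871
regime bands: climb J<0.3011 | cruise [0.3011, 0.6022) | windmill J≥0.6022
J = 0.0979 → climb

J = 0.0979, regime = climb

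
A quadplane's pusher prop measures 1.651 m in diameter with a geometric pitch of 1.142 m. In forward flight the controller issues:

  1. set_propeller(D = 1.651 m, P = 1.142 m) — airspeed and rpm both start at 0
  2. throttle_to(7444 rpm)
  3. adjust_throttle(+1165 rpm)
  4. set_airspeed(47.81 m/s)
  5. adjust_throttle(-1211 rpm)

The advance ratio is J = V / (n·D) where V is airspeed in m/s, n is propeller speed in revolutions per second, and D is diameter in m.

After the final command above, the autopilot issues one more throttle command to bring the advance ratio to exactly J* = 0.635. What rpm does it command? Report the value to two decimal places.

rpm = 2736.21

set_propeller: D = 1.651 m, P = 1.142 m (p = P/D = 0.691702); state ← (V=0, rpm=0)
throttle_to(7444): rpm ← 7444
adjust_throttle(+1165): rpm ← 7444 +1165 = 8609
set_airspeed(47.81): V ← 47.81 m/s
adjust_throttle(-1211): rpm ← 8609 -1211 = 7398
final state: V = 47.81 m/s, rpm = 7398 → n = rpm/60 = 123.300000 rev/s
target J* = 0.635; solve J* = V/(n·D) for n: n = V/(J*·D) = 47.81/(0.635 × 1.651) = 45.603476 rev/s
rpm = 60·n = 2736.208549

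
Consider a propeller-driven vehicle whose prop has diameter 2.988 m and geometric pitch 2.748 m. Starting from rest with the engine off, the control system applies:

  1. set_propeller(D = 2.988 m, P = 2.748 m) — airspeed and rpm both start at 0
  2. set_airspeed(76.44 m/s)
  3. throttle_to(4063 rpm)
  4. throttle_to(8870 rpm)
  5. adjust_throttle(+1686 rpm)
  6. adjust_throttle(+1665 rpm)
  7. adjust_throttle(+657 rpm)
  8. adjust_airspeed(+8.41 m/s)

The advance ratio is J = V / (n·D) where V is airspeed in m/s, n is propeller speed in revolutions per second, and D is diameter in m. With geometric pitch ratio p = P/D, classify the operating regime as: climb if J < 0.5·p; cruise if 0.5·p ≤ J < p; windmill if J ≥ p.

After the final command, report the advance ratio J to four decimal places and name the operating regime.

J = 0.1323, regime = climb

set_propeller: D = 2.988 m, P = 2.748 m (p = P/D = 0.919679); state ← (V=0, rpm=0)
set_airspeed(76.44): V ← 76.44 m/s
throttle_to(4063): rpm ← 4063
throttle_to(8870): rpm ← 8870
adjust_throttle(+1686): rpm ← 8870 +1686 = 10556
adjust_throttle(+1665): rpm ← 10556 +1665 = 12221
adjust_throttle(+657): rpm ← 12221 +657 = 12878
adjust_airspeed(+8.41): V ← 76.44 +8.41 = 84.85 m/s
final state: V = 84.85 m/s, rpm = 12878 → n = rpm/60 = 214.633333 rev/s
J = V / (n·D) = 84.85 / (214.633333 × 2.988) = 0.132304
regime bands: climb J<0.4598 | cruise [0.4598, 0.9197) | windmill J≥0.9197
J = 0.1323 → climb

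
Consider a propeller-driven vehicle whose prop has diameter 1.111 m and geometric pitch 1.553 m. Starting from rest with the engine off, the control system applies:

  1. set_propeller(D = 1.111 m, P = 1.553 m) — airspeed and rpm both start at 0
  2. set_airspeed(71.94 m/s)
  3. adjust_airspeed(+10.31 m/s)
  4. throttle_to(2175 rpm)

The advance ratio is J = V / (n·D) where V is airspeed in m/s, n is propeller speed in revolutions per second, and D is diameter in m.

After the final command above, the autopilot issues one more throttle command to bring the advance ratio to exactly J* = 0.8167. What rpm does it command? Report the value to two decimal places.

set_propeller: D = 1.111 m, P = 1.553 m (p = P/D = 1.397840); state ← (V=0, rpm=0)
set_airspeed(71.94): V ← 71.94 m/s
adjust_airspeed(+10.31): V ← 71.94 +10.31 = 82.25 m/s
throttle_to(2175): rpm ← 2175
final state: V = 82.25 m/s, rpm = 2175 → n = rpm/60 = 36.250000 rev/s
target J* = 0.8167; solve J* = V/(n·D) for n: n = V/(J*·D) = 82.25/(0.8167 × 1.111) = 90.648222 rev/s
rpm = 60·n = 5438.893344

rpm = 5438.89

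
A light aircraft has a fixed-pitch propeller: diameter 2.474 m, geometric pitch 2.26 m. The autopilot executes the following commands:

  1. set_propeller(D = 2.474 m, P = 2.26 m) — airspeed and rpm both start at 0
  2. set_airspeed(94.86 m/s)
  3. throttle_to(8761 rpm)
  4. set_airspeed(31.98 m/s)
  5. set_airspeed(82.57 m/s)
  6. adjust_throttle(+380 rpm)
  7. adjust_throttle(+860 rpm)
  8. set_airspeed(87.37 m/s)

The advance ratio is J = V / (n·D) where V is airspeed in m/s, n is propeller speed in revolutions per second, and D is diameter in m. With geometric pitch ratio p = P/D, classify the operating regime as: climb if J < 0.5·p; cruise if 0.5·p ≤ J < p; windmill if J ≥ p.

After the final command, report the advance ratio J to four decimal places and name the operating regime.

set_propeller: D = 2.474 m, P = 2.26 m (p = P/D = 0.913500); state ← (V=0, rpm=0)
set_airspeed(94.86): V ← 94.86 m/s
throttle_to(8761): rpm ← 8761
set_airspeed(31.98): V ← 31.98 m/s
set_airspeed(82.57): V ← 82.57 m/s
adjust_throttle(+380): rpm ← 8761 +380 = 9141
adjust_throttle(+860): rpm ← 9141 +860 = 10001
set_airspeed(87.37): V ← 87.37 m/s
final state: V = 87.37 m/s, rpm = 10001 → n = rpm/60 = 166.683333 rev/s
J = V / (n·D) = 87.37 / (166.683333 × 2.474) = 0.211870
regime bands: climb J<0.4568 | cruise [0.4568, 0.9135) | windmill J≥0.9135
J = 0.2119 → climb

J = 0.2119, regime = climb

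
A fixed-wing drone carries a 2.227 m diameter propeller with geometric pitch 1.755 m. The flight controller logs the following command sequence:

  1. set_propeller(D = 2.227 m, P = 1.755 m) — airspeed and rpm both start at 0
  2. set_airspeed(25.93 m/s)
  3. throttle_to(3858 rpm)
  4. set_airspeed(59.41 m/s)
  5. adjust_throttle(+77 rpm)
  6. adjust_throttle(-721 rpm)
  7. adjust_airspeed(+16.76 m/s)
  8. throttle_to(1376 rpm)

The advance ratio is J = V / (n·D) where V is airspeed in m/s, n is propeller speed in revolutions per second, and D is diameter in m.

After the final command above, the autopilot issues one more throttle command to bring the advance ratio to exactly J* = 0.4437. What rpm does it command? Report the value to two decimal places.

set_propeller: D = 2.227 m, P = 1.755 m (p = P/D = 0.788056); state ← (V=0, rpm=0)
set_airspeed(25.93): V ← 25.93 m/s
throttle_to(3858): rpm ← 3858
set_airspeed(59.41): V ← 59.41 m/s
adjust_throttle(+77): rpm ← 3858 +77 = 3935
adjust_throttle(-721): rpm ← 3935 -721 = 3214
adjust_airspeed(+16.76): V ← 59.41 +16.76 = 76.17 m/s
throttle_to(1376): rpm ← 1376
final state: V = 76.17 m/s, rpm = 1376 → n = rpm/60 = 22.933333 rev/s
target J* = 0.4437; solve J* = V/(n·D) for n: n = V/(J*·D) = 76.17/(0.4437 × 2.227) = 77.085787 rev/s
rpm = 60·n = 4625.147211

rpm = 4625.15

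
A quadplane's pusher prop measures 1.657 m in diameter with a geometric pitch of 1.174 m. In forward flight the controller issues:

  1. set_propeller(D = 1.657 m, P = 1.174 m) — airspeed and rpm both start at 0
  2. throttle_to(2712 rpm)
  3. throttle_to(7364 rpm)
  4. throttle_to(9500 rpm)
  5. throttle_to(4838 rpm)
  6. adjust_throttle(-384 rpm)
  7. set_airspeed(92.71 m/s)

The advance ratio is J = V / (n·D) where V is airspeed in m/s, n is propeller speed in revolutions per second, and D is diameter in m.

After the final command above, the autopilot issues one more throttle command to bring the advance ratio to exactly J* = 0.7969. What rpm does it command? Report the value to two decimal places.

rpm = 4212.61

set_propeller: D = 1.657 m, P = 1.174 m (p = P/D = 0.708509); state ← (V=0, rpm=0)
throttle_to(2712): rpm ← 2712
throttle_to(7364): rpm ← 7364
throttle_to(9500): rpm ← 9500
throttle_to(4838): rpm ← 4838
adjust_throttle(-384): rpm ← 4838 -384 = 4454
set_airspeed(92.71): V ← 92.71 m/s
final state: V = 92.71 m/s, rpm = 4454 → n = rpm/60 = 74.233333 rev/s
target J* = 0.7969; solve J* = V/(n·D) for n: n = V/(J*·D) = 92.71/(0.7969 × 1.657) = 70.210206 rev/s
rpm = 60·n = 4212.612346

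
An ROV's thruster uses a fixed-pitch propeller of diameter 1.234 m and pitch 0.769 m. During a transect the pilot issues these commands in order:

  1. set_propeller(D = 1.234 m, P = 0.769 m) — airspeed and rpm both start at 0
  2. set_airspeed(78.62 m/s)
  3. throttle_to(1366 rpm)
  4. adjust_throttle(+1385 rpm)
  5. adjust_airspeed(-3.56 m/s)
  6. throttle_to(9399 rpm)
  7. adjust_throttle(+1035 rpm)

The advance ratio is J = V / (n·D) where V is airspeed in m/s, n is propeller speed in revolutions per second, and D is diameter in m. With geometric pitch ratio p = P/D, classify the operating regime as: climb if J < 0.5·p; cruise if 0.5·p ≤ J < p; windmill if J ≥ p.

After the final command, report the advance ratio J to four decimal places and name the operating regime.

J = 0.3498, regime = cruise

set_propeller: D = 1.234 m, P = 0.769 m (p = P/D = 0.623177); state ← (V=0, rpm=0)
set_airspeed(78.62): V ← 78.62 m/s
throttle_to(1366): rpm ← 1366
adjust_throttle(+1385): rpm ← 1366 +1385 = 2751
adjust_airspeed(-3.56): V ← 78.62 -3.56 = 75.06 m/s
throttle_to(9399): rpm ← 9399
adjust_throttle(+1035): rpm ← 9399 +1035 = 10434
final state: V = 75.06 m/s, rpm = 10434 → n = rpm/60 = 173.900000 rev/s
J = V / (n·D) = 75.06 / (173.900000 × 1.234) = 0.349779
regime bands: climb J<0.3116 | cruise [0.3116, 0.6232) | windmill J≥0.6232
J = 0.3498 → cruise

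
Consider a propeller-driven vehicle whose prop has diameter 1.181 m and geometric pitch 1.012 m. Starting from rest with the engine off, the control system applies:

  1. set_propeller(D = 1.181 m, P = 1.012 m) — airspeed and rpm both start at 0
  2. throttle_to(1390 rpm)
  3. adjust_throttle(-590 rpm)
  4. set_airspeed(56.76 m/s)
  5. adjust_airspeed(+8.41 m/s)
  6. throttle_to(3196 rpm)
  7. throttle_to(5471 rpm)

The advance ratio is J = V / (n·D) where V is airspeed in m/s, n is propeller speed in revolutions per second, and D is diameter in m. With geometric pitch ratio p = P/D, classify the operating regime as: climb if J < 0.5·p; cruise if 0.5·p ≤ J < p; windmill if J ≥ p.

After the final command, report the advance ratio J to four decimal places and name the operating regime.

J = 0.6052, regime = cruise

set_propeller: D = 1.181 m, P = 1.012 m (p = P/D = 0.856901); state ← (V=0, rpm=0)
throttle_to(1390): rpm ← 1390
adjust_throttle(-590): rpm ← 1390 -590 = 800
set_airspeed(56.76): V ← 56.76 m/s
adjust_airspeed(+8.41): V ← 56.76 +8.41 = 65.17 m/s
throttle_to(3196): rpm ← 3196
throttle_to(5471): rpm ← 5471
final state: V = 65.17 m/s, rpm = 5471 → n = rpm/60 = 91.183333 rev/s
J = V / (n·D) = 65.17 / (91.183333 × 1.181) = 0.605177
regime bands: climb J<0.4285 | cruise [0.4285, 0.8569) | windmill J≥0.8569
J = 0.6052 → cruise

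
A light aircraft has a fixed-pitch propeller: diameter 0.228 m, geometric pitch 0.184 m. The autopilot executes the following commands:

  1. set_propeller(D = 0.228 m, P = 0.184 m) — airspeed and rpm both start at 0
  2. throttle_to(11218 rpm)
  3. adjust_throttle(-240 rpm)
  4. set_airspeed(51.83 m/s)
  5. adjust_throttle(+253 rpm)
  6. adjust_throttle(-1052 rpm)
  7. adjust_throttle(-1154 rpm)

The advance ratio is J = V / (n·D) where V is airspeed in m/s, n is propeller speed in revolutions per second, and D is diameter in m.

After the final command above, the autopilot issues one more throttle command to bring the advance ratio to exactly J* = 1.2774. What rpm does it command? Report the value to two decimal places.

rpm = 10677.53

set_propeller: D = 0.228 m, P = 0.184 m (p = P/D = 0.807018); state ← (V=0, rpm=0)
throttle_to(11218): rpm ← 11218
adjust_throttle(-240): rpm ← 11218 -240 = 10978
set_airspeed(51.83): V ← 51.83 m/s
adjust_throttle(+253): rpm ← 10978 +253 = 11231
adjust_throttle(-1052): rpm ← 11231 -1052 = 10179
adjust_throttle(-1154): rpm ← 10179 -1154 = 9025
final state: V = 51.83 m/s, rpm = 9025 → n = rpm/60 = 150.416667 rev/s
target J* = 1.2774; solve J* = V/(n·D) for n: n = V/(J*·D) = 51.83/(1.2774 × 0.228) = 177.958792 rev/s
rpm = 60·n = 10677.527544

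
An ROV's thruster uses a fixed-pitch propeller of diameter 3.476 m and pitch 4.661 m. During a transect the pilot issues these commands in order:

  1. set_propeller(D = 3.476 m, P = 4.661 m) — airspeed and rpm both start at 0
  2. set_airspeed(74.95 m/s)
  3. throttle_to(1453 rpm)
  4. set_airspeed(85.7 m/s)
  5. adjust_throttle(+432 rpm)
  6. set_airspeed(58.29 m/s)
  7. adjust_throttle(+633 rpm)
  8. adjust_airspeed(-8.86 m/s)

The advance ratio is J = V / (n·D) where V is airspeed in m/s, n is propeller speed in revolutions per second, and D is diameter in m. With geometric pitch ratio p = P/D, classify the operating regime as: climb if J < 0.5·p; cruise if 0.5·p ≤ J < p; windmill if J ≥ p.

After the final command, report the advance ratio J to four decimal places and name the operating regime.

J = 0.3388, regime = climb

set_propeller: D = 3.476 m, P = 4.661 m (p = P/D = 1.340909); state ← (V=0, rpm=0)
set_airspeed(74.95): V ← 74.95 m/s
throttle_to(1453): rpm ← 1453
set_airspeed(85.7): V ← 85.7 m/s
adjust_throttle(+432): rpm ← 1453 +432 = 1885
set_airspeed(58.29): V ← 58.29 m/s
adjust_throttle(+633): rpm ← 1885 +633 = 2518
adjust_airspeed(-8.86): V ← 58.29 -8.86 = 49.43 m/s
final state: V = 49.43 m/s, rpm = 2518 → n = rpm/60 = 41.966667 rev/s
J = V / (n·D) = 49.43 / (41.966667 × 3.476) = 0.338849
regime bands: climb J<0.6705 | cruise [0.6705, 1.3409) | windmill J≥1.3409
J = 0.3388 → climb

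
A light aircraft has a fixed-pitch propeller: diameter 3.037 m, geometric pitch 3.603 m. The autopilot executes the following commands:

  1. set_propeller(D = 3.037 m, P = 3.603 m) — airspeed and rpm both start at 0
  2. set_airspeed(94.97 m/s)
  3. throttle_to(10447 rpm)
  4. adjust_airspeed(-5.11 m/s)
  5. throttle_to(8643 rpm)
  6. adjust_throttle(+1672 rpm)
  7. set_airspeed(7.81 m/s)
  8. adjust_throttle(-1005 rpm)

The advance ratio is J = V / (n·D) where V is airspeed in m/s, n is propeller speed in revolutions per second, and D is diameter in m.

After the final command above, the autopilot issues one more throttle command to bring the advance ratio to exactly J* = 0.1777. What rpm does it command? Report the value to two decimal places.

rpm = 868.30

set_propeller: D = 3.037 m, P = 3.603 m (p = P/D = 1.186368); state ← (V=0, rpm=0)
set_airspeed(94.97): V ← 94.97 m/s
throttle_to(10447): rpm ← 10447
adjust_airspeed(-5.11): V ← 94.97 -5.11 = 89.86 m/s
throttle_to(8643): rpm ← 8643
adjust_throttle(+1672): rpm ← 8643 +1672 = 10315
set_airspeed(7.81): V ← 7.81 m/s
adjust_throttle(-1005): rpm ← 10315 -1005 = 9310
final state: V = 7.81 m/s, rpm = 9310 → n = rpm/60 = 155.166667 rev/s
target J* = 0.1777; solve J* = V/(n·D) for n: n = V/(J*·D) = 7.81/(0.1777 × 3.037) = 14.471675 rev/s
rpm = 60·n = 868.300527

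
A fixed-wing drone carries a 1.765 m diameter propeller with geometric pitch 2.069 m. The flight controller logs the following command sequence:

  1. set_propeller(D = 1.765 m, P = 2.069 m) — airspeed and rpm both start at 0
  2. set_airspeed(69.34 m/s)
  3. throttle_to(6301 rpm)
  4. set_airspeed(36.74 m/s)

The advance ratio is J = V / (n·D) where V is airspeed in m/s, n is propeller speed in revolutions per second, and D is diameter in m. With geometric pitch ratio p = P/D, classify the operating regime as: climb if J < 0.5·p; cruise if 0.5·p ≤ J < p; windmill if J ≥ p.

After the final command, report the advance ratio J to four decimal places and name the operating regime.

set_propeller: D = 1.765 m, P = 2.069 m (p = P/D = 1.172238); state ← (V=0, rpm=0)
set_airspeed(69.34): V ← 69.34 m/s
throttle_to(6301): rpm ← 6301
set_airspeed(36.74): V ← 36.74 m/s
final state: V = 36.74 m/s, rpm = 6301 → n = rpm/60 = 105.016667 rev/s
J = V / (n·D) = 36.74 / (105.016667 × 1.765) = 0.198215
regime bands: climb J<0.5861 | cruise [0.5861, 1.1722) | windmill J≥1.1722
J = 0.1982 → climb

J = 0.1982, regime = climb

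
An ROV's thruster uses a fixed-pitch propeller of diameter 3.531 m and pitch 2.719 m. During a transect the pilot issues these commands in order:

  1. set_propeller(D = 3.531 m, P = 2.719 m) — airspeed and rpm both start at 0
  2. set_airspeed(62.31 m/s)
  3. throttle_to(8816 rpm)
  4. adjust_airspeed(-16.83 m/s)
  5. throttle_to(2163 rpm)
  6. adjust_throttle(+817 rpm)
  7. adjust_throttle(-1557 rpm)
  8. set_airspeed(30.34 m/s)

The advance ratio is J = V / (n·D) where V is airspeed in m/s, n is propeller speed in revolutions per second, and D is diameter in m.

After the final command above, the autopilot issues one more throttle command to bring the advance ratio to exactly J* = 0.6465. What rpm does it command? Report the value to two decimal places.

rpm = 797.44

set_propeller: D = 3.531 m, P = 2.719 m (p = P/D = 0.770037); state ← (V=0, rpm=0)
set_airspeed(62.31): V ← 62.31 m/s
throttle_to(8816): rpm ← 8816
adjust_airspeed(-16.83): V ← 62.31 -16.83 = 45.48 m/s
throttle_to(2163): rpm ← 2163
adjust_throttle(+817): rpm ← 2163 +817 = 2980
adjust_throttle(-1557): rpm ← 2980 -1557 = 1423
set_airspeed(30.34): V ← 30.34 m/s
final state: V = 30.34 m/s, rpm = 1423 → n = rpm/60 = 23.716667 rev/s
target J* = 0.6465; solve J* = V/(n·D) for n: n = V/(J*·D) = 30.34/(0.6465 × 3.531) = 13.290745 rev/s
rpm = 60·n = 797.444707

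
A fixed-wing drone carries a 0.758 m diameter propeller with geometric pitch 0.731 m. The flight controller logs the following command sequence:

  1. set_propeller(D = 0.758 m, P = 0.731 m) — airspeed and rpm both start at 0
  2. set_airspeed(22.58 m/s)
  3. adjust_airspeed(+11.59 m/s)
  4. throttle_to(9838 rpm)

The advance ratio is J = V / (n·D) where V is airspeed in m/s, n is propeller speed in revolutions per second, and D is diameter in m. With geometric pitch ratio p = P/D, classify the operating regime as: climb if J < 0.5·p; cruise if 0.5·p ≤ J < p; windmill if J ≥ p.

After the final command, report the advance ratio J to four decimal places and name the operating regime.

J = 0.2749, regime = climb

set_propeller: D = 0.758 m, P = 0.731 m (p = P/D = 0.964380); state ← (V=0, rpm=0)
set_airspeed(22.58): V ← 22.58 m/s
adjust_airspeed(+11.59): V ← 22.58 +11.59 = 34.17 m/s
throttle_to(9838): rpm ← 9838
final state: V = 34.17 m/s, rpm = 9838 → n = rpm/60 = 163.966667 rev/s
J = V / (n·D) = 34.17 / (163.966667 × 0.758) = 0.274929
regime bands: climb J<0.4822 | cruise [0.4822, 0.9644) | windmill J≥0.9644
J = 0.2749 → climb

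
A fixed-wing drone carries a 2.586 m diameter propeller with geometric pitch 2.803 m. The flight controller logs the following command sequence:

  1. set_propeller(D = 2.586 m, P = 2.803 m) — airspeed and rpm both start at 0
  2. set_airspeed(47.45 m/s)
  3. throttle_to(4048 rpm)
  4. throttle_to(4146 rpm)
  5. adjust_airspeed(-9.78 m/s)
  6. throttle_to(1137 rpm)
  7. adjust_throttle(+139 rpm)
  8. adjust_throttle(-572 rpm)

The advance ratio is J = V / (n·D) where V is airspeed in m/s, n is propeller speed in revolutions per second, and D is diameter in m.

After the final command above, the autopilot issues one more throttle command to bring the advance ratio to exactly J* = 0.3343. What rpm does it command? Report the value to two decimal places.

rpm = 2614.46

set_propeller: D = 2.586 m, P = 2.803 m (p = P/D = 1.083913); state ← (V=0, rpm=0)
set_airspeed(47.45): V ← 47.45 m/s
throttle_to(4048): rpm ← 4048
throttle_to(4146): rpm ← 4146
adjust_airspeed(-9.78): V ← 47.45 -9.78 = 37.67 m/s
throttle_to(1137): rpm ← 1137
adjust_throttle(+139): rpm ← 1137 +139 = 1276
adjust_throttle(-572): rpm ← 1276 -572 = 704
final state: V = 37.67 m/s, rpm = 704 → n = rpm/60 = 11.733333 rev/s
target J* = 0.3343; solve J* = V/(n·D) for n: n = V/(J*·D) = 37.67/(0.3343 × 2.586) = 43.574330 rev/s
rpm = 60·n = 2614.459830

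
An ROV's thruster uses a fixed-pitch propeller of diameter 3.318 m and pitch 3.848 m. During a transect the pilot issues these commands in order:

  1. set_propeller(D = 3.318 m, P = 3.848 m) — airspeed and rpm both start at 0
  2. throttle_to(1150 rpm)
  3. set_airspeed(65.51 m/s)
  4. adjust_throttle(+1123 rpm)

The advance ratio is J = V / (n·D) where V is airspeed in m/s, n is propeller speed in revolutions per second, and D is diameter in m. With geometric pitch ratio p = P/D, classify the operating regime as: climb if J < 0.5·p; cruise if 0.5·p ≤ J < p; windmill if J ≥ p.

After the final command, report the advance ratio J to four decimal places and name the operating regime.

set_propeller: D = 3.318 m, P = 3.848 m (p = P/D = 1.159735); state ← (V=0, rpm=0)
throttle_to(1150): rpm ← 1150
set_airspeed(65.51): V ← 65.51 m/s
adjust_throttle(+1123): rpm ← 1150 +1123 = 2273
final state: V = 65.51 m/s, rpm = 2273 → n = rpm/60 = 37.883333 rev/s
J = V / (n·D) = 65.51 / (37.883333 × 3.318) = 0.521174
regime bands: climb J<0.5799 | cruise [0.5799, 1.1597) | windmill J≥1.1597
J = 0.5212 → climb

J = 0.5212, regime = climb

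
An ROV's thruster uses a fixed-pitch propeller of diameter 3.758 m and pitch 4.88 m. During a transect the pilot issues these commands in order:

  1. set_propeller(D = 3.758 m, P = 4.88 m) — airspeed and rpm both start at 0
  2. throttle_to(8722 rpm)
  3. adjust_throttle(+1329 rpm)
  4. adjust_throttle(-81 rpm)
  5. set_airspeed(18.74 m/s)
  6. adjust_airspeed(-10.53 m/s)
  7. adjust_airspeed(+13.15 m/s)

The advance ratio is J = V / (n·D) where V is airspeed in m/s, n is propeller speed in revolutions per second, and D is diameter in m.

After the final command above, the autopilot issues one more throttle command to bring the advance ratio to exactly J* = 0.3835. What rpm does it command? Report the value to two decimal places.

set_propeller: D = 3.758 m, P = 4.88 m (p = P/D = 1.298563); state ← (V=0, rpm=0)
throttle_to(8722): rpm ← 8722
adjust_throttle(+1329): rpm ← 8722 +1329 = 10051
adjust_throttle(-81): rpm ← 10051 -81 = 9970
set_airspeed(18.74): V ← 18.74 m/s
adjust_airspeed(-10.53): V ← 18.74 -10.53 = 8.21 m/s
adjust_airspeed(+13.15): V ← 8.21 +13.15 = 21.36 m/s
final state: V = 21.36 m/s, rpm = 9970 → n = rpm/60 = 166.166667 rev/s
target J* = 0.3835; solve J* = V/(n·D) for n: n = V/(J*·D) = 21.36/(0.3835 × 3.758) = 14.821055 rev/s
rpm = 60·n = 889.263270

rpm = 889.26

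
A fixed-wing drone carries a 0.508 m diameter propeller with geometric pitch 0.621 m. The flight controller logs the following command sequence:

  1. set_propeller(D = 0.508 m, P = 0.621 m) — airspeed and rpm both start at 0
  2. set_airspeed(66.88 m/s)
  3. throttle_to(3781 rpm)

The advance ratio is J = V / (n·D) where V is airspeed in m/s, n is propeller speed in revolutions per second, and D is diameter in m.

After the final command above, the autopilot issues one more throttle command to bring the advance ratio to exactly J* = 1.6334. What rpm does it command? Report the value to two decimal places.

set_propeller: D = 0.508 m, P = 0.621 m (p = P/D = 1.222441); state ← (V=0, rpm=0)
set_airspeed(66.88): V ← 66.88 m/s
throttle_to(3781): rpm ← 3781
final state: V = 66.88 m/s, rpm = 3781 → n = rpm/60 = 63.016667 rev/s
target J* = 1.6334; solve J* = V/(n·D) for n: n = V/(J*·D) = 66.88/(1.6334 × 0.508) = 80.600920 rev/s
rpm = 60·n = 4836.055221

rpm = 4836.06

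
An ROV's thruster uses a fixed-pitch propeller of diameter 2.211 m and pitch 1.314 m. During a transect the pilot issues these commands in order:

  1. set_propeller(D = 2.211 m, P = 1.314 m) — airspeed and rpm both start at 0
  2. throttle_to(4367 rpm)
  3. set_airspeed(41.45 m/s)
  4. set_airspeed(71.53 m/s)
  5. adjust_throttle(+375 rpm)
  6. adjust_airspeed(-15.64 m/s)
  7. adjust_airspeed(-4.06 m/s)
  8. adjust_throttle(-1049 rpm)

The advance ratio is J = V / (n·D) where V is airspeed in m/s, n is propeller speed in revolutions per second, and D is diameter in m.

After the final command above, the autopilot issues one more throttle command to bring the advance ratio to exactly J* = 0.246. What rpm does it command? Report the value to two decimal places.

set_propeller: D = 2.211 m, P = 1.314 m (p = P/D = 0.594301); state ← (V=0, rpm=0)
throttle_to(4367): rpm ← 4367
set_airspeed(41.45): V ← 41.45 m/s
set_airspeed(71.53): V ← 71.53 m/s
adjust_throttle(+375): rpm ← 4367 +375 = 4742
adjust_airspeed(-15.64): V ← 71.53 -15.64 = 55.89 m/s
adjust_airspeed(-4.06): V ← 55.89 -4.06 = 51.83 m/s
adjust_throttle(-1049): rpm ← 4742 -1049 = 3693
final state: V = 51.83 m/s, rpm = 3693 → n = rpm/60 = 61.550000 rev/s
target J* = 0.246; solve J* = V/(n·D) for n: n = V/(J*·D) = 51.83/(0.246 × 2.211) = 95.292201 rev/s
rpm = 60·n = 5717.532074

rpm = 5717.53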